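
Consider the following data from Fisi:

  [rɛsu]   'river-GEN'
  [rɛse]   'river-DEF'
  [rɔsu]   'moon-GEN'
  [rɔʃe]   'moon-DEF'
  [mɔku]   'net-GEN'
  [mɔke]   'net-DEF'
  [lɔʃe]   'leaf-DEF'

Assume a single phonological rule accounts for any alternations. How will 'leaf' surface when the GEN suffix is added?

The root 'moon' surfaces as [rɔsu] and [rɔʃe], with a stem-final [s] ~ [ʃ] alternation.
The stem 'river' ([rɛsu], [rɛse]) shows [s] unchanged in both environments, so [s] cannot be basic with [ʃ] derived before the DEF suffix.
Therefore /ʃ/ is basic and [s] is derived by depalatalization (palato-alveolar /ʃ/ becomes [s] when no front vowel follows).
The one attested form of 'leaf', [lɔʃe], shows underlying /lɔʃ/. Applying the same rule when no front vowel follows gives [lɔsu].

[lɔsu]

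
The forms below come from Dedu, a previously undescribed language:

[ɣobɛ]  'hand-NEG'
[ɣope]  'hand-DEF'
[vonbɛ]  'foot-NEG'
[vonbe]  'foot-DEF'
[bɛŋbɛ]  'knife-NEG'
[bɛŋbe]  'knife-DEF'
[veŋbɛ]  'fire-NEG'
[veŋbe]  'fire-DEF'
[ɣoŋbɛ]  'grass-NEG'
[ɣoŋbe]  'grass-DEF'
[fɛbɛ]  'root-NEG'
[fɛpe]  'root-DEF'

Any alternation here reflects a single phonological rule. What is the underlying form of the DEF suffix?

The DEF suffix surfaces as [-be] and [-pe], depending on the final segment of the stem.
The NEG suffix, which begins with [b], is invariant after every stem; so [b] is not altered by any rule here.
The DEF suffix is therefore /-pe/ underlyingly, with post-nasal voicing: voiceless stops become voiced after a nasal.

/-pe/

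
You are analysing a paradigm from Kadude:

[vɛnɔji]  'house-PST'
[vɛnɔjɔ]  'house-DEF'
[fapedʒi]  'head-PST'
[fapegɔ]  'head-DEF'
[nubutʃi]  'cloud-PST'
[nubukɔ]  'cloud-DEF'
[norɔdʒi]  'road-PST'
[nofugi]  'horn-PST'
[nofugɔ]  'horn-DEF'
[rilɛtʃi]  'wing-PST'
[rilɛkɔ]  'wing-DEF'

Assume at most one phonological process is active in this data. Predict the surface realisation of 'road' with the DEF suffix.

The stem for 'head' ends in [dʒ] in [fapedʒi] but [g] in [fapegɔ].
If /g/ were underlying and a rule turned it into [dʒ] before the PST suffix, 'horn' would also alternate; but it has [g] in both [nofugi] and [nofugɔ].
The underlying segment must be /dʒ/; palato-alveolar /tʃ/ and /dʒ/ become [k] and [g] when no front vowel follows, yielding [g] there.
The one attested form of 'road', [norɔdʒi], shows underlying /norɔdʒ/. Applying the same rule when no front vowel follows gives [norɔgɔ].

[norɔgɔ]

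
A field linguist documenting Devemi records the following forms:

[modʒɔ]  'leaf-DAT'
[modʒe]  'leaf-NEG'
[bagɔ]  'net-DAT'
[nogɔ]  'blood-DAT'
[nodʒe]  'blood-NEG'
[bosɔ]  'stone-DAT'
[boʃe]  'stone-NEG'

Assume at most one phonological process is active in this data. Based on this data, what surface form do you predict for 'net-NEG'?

The root 'blood' surfaces as [nogɔ] and [nodʒe], with a stem-final [g] ~ [dʒ] alternation.
If /dʒ/ were underlying and a rule turned it into [g] before the DAT suffix, 'leaf' would also alternate; but it has [dʒ] in both [modʒɔ] and [modʒe].
So /g/ is underlying, and a rule of palatalization before a front vowel — /g/ and /s/ become palato-alveolar [dʒ] and [ʃ] before a front vowel — gives [dʒ].
From [bagɔ] the stem 'net' is /bag/; before a front vowel this yields [badʒe].

[badʒe]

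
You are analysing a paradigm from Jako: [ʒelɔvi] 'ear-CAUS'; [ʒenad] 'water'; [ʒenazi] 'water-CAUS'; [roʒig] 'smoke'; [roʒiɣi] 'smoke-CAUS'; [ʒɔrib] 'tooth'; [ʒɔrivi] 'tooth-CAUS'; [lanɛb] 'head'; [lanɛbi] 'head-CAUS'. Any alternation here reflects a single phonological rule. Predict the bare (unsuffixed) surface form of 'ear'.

[ʒelɔb]

The root 'tooth' surfaces as [ʒɔrib] and [ʒɔrivi], with a stem-final [b] ~ [v] alternation.
If /b/ were underlying and a rule turned it into [v] before the CAUS suffix, 'head' would also alternate; but it has [b] in both [lanɛb] and [lanɛbi].
The alternation reflects word-final hardening: voiced fricatives become stops word-finally. /v/ is underlying.
From [ʒelɔvi] the stem 'ear' is /ʒelɔv/; word-finally this yields [ʒelɔb].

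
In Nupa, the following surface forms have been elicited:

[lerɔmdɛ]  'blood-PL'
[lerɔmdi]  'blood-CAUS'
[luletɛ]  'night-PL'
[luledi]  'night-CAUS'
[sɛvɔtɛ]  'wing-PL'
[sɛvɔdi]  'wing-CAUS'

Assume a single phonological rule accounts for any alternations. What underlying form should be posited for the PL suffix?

/-tɛ/

The PL morpheme has two allomorphs, [-dɛ] and [-tɛ].
By contrast the CAUS suffix keeps its initial [d] throughout — that segment must be underlying.
The PL suffix is therefore /-tɛ/ underlyingly, with post-nasal voicing: voiceless stops become voiced after a nasal.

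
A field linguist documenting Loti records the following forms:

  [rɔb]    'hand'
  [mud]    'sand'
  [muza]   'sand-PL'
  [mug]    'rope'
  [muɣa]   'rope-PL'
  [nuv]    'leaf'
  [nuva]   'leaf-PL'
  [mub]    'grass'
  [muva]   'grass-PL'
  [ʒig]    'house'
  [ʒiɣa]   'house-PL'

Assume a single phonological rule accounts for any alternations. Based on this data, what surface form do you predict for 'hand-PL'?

[rɔva]

The root 'grass' surfaces as [mub] and [muva], with a stem-final [b] ~ [v] alternation.
But 'leaf' keeps [v] in both environments ([nuv], [nuva]), so there is no rule changing /v/ to [b] in isolation.
So /b/ is underlying, and a rule of intervocalic spirantization — voiced stops become fricatives between vowels — gives [v].
The one attested form of 'hand', [rɔb], shows underlying /rɔb/. Applying the same rule between vowels gives [rɔva].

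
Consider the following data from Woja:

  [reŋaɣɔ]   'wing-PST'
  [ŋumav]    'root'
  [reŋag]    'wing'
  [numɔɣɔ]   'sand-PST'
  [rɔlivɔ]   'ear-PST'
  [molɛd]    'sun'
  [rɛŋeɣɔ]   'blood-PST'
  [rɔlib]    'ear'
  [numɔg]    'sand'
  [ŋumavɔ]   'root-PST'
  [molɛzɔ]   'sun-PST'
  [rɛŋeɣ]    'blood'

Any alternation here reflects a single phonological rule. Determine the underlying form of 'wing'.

In [reŋaɣɔ] and [reŋag] the final segment of 'wing' alternates: [ɣ] ~ [g].
Compare 'blood', with invariant [ɣ] in [rɛŋeɣɔ] and [rɛŋeɣ]: an analysis with underlying /ɣ/ and a rule producing [g] in isolation would wrongly predict alternation here too.
The alternation reflects intervocalic spirantization: voiced stops become fricatives between vowels. /g/ is underlying.
So 'wing' = /reŋag/.

/reŋag/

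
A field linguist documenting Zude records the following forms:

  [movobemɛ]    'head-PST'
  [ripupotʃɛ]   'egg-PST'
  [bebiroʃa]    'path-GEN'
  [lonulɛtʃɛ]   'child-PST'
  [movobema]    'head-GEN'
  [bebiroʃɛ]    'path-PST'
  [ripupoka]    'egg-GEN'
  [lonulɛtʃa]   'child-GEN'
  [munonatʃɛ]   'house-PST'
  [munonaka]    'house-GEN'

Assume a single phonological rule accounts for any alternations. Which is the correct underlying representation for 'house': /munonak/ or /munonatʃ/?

'house' shows [tʃ] ~ [k] at the end of the stem ([munonatʃɛ] vs [munonaka]).
But 'child' keeps [tʃ] in both environments ([lonulɛtʃɛ], [lonulɛtʃa]), so there is no rule changing /tʃ/ to [k] before the GEN suffix.
The alternation reflects palatalization before a front vowel: /k/ becomes palato-alveolar [tʃ] before a front vowel. /k/ is underlying.

/munonak/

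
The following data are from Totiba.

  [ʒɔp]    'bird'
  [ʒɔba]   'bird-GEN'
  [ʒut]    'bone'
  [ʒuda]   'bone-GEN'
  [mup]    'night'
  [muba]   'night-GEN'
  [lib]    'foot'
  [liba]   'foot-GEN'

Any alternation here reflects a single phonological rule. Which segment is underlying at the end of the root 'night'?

The root 'night' surfaces as [mup] and [muba], with a stem-final [p] ~ [b] alternation.
Compare 'foot', with invariant [b] in [lib] and [liba]: an analysis with underlying /b/ and a rule producing [p] in isolation would wrongly predict alternation here too.
So /p/ is underlying, and a rule of intervocalic voicing — voiceless stops become voiced between vowels — gives [b].

/p/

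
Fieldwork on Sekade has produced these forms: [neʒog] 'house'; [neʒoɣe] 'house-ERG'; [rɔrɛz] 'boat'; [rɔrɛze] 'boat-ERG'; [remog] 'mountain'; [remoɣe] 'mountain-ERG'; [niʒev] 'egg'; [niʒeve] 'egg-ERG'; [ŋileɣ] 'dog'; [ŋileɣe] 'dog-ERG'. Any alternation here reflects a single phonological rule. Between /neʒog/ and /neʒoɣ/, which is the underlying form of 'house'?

'house' shows [g] ~ [ɣ] at the end of the stem ([neʒog] vs [neʒoɣe]).
But 'dog' keeps [ɣ] in both environments ([ŋileɣ], [ŋileɣe]), so there is no rule changing /ɣ/ to [g] in isolation.
So /g/ is underlying, and a rule of intervocalic spirantization — voiced stops become fricatives between vowels — gives [ɣ].

/neʒog/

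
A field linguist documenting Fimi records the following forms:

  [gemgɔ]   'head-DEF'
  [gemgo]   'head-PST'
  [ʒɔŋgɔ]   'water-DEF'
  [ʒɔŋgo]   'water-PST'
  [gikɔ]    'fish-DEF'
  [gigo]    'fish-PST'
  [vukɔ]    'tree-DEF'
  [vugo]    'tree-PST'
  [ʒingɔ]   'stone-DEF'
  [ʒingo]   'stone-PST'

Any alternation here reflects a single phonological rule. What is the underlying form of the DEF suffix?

The DEF morpheme has two allomorphs, [-gɔ] and [-kɔ].
The PST suffix, which begins with [g], is invariant after every stem; so [g] is not altered by any rule here.
So the underlying form is /-kɔ/, and voiceless stops become voiced after a nasal.

/-kɔ/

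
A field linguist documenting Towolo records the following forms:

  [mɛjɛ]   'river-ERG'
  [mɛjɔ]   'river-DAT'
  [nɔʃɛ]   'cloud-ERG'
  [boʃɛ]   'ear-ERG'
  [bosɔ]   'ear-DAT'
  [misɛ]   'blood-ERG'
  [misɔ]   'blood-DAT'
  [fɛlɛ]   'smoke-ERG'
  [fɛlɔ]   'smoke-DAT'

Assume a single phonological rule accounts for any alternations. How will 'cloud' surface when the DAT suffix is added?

[nɔsɔ]

The root 'ear' surfaces as [boʃɛ] and [bosɔ], with a stem-final [ʃ] ~ [s] alternation.
If /s/ were underlying and a rule turned it into [ʃ] before the ERG suffix, 'blood' would also alternate; but it has [s] in both [misɛ] and [misɔ].
Therefore /ʃ/ is basic and [s] is derived by depalatalization (palato-alveolar /ʃ/ becomes [s] when no front vowel follows).
From [nɔʃɛ] the stem 'cloud' is /nɔʃ/; when no front vowel follows this yields [nɔsɔ].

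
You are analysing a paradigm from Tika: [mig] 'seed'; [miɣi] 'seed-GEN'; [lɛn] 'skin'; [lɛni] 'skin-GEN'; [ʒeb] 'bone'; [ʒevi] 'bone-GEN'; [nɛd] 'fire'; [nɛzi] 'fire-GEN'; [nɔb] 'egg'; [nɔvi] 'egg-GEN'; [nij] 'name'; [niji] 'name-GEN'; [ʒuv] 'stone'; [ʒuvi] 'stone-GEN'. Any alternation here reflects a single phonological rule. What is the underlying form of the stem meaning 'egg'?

The stem for 'egg' ends in [b] in [nɔb] but [v] in [nɔvi].
Compare 'stone', with invariant [v] in [ʒuv] and [ʒuvi]: an analysis with underlying /v/ and a rule producing [b] in isolation would wrongly predict alternation here too.
So /b/ is underlying, and a rule of intervocalic spirantization — voiced stops become fricatives between vowels — gives [v].
So 'egg' = /nɔb/.

/nɔb/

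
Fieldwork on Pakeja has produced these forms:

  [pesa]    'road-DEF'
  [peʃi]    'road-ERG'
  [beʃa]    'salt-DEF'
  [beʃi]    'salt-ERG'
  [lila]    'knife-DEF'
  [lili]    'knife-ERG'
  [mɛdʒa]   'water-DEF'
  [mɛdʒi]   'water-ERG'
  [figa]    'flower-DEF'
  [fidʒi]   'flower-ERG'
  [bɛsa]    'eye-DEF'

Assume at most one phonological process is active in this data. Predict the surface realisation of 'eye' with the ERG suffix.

'road' shows [s] ~ [ʃ] at the end of the stem ([pesa] vs [peʃi]).
If /ʃ/ were underlying and a rule turned it into [s] before the DEF suffix, 'salt' would also alternate; but it has [ʃ] in both [beʃa] and [beʃi].
The underlying segment must be /s/; /g/ and /s/ become palato-alveolar [dʒ] and [ʃ] before a front vowel, yielding [ʃ] there.
The one attested form of 'eye', [bɛsa], shows underlying /bɛs/. Applying the same rule before a front vowel gives [bɛʃi].

[bɛʃi]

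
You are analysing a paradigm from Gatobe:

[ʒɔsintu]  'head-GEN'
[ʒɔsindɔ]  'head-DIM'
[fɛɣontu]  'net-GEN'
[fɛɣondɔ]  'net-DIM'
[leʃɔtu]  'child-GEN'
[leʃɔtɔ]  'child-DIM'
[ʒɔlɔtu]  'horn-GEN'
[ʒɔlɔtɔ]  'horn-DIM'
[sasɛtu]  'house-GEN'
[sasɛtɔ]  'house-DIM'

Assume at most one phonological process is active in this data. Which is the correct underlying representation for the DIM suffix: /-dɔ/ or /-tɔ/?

The DIM morpheme has two allomorphs, [-dɔ] and [-tɔ].
The GEN suffix, which begins with [t], is invariant after every stem; so [t] is not altered by any rule here.
The DIM suffix is therefore /-dɔ/ underlyingly, with post-vocalic devoicing: voiced stops become voiceless after a vowel.

/-dɔ/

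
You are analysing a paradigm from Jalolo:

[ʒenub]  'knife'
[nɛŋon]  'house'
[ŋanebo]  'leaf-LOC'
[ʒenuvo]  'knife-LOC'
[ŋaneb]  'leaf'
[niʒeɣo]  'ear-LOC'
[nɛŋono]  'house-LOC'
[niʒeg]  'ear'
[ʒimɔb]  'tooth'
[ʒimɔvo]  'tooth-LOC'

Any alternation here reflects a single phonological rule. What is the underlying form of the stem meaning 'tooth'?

/ʒimɔv/

In [ʒimɔb] and [ʒimɔvo] the final segment of 'tooth' alternates: [b] ~ [v].
But 'leaf' keeps [b] in both environments ([ŋaneb], [ŋanebo]), so there is no rule changing /b/ to [v] before the LOC suffix.
So /v/ is underlying, and a rule of word-final hardening — voiced fricatives become stops word-finally — gives [b].
The underlying form of 'tooth' is therefore /ʒimɔv/.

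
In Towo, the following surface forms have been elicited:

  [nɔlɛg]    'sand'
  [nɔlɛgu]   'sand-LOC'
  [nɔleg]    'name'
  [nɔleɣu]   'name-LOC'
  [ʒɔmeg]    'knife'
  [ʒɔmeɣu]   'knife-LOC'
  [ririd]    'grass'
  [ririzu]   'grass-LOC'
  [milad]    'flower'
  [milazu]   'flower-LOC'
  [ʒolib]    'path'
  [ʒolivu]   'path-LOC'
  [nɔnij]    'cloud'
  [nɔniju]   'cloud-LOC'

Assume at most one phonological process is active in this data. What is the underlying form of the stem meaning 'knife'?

In [ʒɔmeg] and [ʒɔmeɣu] the final segment of 'knife' alternates: [g] ~ [ɣ].
The stem 'sand' ([nɔlɛg], [nɔlɛgu]) shows [g] unchanged in both environments, so [g] cannot be basic with [ɣ] derived before the LOC suffix.
Therefore /ɣ/ is basic and [g] is derived by word-final hardening (voiced fricatives become stops word-finally).
So 'knife' = /ʒɔmeɣ/.

/ʒɔmeɣ/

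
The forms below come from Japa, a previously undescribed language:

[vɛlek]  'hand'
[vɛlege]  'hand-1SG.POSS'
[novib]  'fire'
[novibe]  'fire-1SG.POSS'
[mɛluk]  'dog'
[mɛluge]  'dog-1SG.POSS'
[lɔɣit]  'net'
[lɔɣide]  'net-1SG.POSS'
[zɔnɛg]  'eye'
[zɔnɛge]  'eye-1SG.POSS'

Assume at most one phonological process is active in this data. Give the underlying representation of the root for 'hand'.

In [vɛlek] and [vɛlege] the final segment of 'hand' alternates: [k] ~ [g].
If /g/ were underlying and a rule turned it into [k] in isolation, 'eye' would also alternate; but it has [g] in both [zɔnɛg] and [zɔnɛge].
Therefore /k/ is basic and [g] is derived by intervocalic voicing (voiceless stops become voiced between vowels).
The underlying form of 'hand' is therefore /vɛlek/.

/vɛlek/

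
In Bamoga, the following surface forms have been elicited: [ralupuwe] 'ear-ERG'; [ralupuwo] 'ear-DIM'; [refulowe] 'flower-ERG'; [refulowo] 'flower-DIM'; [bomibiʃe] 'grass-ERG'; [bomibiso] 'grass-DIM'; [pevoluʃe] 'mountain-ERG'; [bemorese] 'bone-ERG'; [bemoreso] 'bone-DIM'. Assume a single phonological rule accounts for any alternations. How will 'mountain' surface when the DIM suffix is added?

In [bomibiʃe] and [bomibiso] the final segment of 'grass' alternates: [ʃ] ~ [s].
But 'bone' keeps [s] in both environments ([bemorese], [bemoreso]), so there is no rule changing /s/ to [ʃ] before the ERG suffix.
The alternation reflects depalatalization: palato-alveolar /ʃ/ becomes [s] when no front vowel follows. /ʃ/ is underlying.
From [pevoluʃe] the stem 'mountain' is /pevoluʃ/; when no front vowel follows this yields [pevoluso].

[pevoluso]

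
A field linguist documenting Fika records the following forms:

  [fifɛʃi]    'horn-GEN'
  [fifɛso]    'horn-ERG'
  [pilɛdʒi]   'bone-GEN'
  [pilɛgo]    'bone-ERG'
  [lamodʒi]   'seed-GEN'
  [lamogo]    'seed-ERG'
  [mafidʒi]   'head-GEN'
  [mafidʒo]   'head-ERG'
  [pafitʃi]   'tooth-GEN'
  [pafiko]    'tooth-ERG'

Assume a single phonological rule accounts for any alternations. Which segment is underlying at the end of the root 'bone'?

The root 'bone' surfaces as [pilɛdʒi] and [pilɛgo], with a stem-final [dʒ] ~ [g] alternation.
But 'head' keeps [dʒ] in both environments ([mafidʒi], [mafidʒo]), so there is no rule changing /dʒ/ to [g] before the ERG suffix.
The underlying segment must be /g/; /k/, /g/ and /s/ become palato-alveolar [tʃ], [dʒ] and [ʃ] before a front vowel, yielding [dʒ] there.

/g/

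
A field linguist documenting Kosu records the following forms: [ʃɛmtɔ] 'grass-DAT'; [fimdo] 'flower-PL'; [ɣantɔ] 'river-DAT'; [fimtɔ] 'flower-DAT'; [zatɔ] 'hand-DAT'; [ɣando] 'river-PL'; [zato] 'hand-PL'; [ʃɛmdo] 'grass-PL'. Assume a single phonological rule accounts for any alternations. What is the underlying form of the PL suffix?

/-do/

The PL suffix surfaces as [-do] and [-to], depending on the final segment of the stem.
By contrast the DAT suffix keeps its initial [t] throughout — that segment must be underlying.
So the underlying form is /-do/, and voiced stops become voiceless after a vowel.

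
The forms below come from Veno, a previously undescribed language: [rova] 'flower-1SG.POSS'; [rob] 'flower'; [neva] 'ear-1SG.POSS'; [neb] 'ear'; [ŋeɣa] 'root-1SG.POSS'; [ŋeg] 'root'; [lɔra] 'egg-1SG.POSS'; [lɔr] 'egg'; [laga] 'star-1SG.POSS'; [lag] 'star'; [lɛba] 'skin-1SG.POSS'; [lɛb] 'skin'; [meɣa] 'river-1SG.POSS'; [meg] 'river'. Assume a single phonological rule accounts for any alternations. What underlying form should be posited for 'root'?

The stem for 'root' ends in [ɣ] in [ŋeɣa] but [g] in [ŋeg].
But 'star' keeps [g] in both environments ([laga], [lag]), so there is no rule changing /g/ to [ɣ] before the 1SG.POSS suffix.
Therefore /ɣ/ is basic and [g] is derived by word-final hardening (voiced fricatives become stops word-finally).
The underlying form of 'root' is therefore /ŋeɣ/.

/ŋeɣ/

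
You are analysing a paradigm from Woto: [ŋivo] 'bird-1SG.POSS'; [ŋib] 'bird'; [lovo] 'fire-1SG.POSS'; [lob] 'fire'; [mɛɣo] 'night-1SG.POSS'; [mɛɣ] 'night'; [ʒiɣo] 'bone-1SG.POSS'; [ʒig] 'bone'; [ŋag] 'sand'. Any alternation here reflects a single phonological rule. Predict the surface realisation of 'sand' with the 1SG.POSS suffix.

[ŋaɣo]

'bone' shows [ɣ] ~ [g] at the end of the stem ([ʒiɣo] vs [ʒig]).
The stem 'night' ([mɛɣo], [mɛɣ]) shows [ɣ] unchanged in both environments, so [ɣ] cannot be basic with [g] derived in isolation.
The underlying segment must be /g/; voiced stops become fricatives between vowels, yielding [ɣ] there.
From [ŋag] the stem 'sand' is /ŋag/; between vowels this yields [ŋaɣo].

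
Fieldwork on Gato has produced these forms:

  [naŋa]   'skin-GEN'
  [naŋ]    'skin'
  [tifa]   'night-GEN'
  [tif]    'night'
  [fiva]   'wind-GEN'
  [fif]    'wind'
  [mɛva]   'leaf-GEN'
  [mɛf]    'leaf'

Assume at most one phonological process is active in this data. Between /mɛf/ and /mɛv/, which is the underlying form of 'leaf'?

/mɛv/

In [mɛva] and [mɛf] the final segment of 'leaf' alternates: [v] ~ [f].
Compare 'night', with invariant [f] in [tifa] and [tif]: an analysis with underlying /f/ and a rule producing [v] before the GEN suffix would wrongly predict alternation here too.
Therefore /v/ is basic and [f] is derived by word-final obstruent devoicing (voiced obstruents become voiceless word-finally).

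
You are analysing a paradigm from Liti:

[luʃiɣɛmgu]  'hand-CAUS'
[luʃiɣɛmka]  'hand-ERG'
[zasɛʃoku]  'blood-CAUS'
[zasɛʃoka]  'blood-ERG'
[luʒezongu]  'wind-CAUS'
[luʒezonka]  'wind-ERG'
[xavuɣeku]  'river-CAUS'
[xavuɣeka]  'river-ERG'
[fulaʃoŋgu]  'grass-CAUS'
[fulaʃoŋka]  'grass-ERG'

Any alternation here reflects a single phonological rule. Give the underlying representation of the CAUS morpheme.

The CAUS morpheme has two allomorphs, [-gu] and [-ku].
By contrast the ERG suffix keeps its initial [k] throughout — that segment must be underlying.
So the underlying form is /-gu/, and voiced stops become voiceless after a vowel.

/-gu/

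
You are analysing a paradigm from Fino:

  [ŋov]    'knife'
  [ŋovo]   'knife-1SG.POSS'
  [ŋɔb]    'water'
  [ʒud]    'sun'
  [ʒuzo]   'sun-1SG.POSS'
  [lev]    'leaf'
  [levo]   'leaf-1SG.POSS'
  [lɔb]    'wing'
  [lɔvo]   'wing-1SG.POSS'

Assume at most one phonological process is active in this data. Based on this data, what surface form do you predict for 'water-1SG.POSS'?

[ŋɔvo]

In [lɔb] and [lɔvo] the final segment of 'wing' alternates: [b] ~ [v].
But 'knife' keeps [v] in both environments ([ŋov], [ŋovo]), so there is no rule changing /v/ to [b] in isolation.
So /b/ is underlying, and a rule of intervocalic spirantization — voiced stops become fricatives between vowels — gives [v].
From [ŋɔb] the stem 'water' is /ŋɔb/; between vowels this yields [ŋɔvo].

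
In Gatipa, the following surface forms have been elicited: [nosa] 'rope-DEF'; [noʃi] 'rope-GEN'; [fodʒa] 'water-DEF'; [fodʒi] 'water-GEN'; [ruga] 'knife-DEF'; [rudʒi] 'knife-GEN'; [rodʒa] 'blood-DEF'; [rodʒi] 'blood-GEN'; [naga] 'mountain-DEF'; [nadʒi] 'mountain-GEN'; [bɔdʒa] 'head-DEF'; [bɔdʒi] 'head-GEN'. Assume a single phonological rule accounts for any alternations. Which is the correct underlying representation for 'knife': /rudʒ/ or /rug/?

The stem for 'knife' ends in [g] in [ruga] but [dʒ] in [rudʒi].
If /dʒ/ were underlying and a rule turned it into [g] before the DEF suffix, 'head' would also alternate; but it has [dʒ] in both [bɔdʒa] and [bɔdʒi].
The underlying segment must be /g/; /g/ and /s/ become palato-alveolar [dʒ] and [ʃ] before a front vowel, yielding [dʒ] there.

/rug/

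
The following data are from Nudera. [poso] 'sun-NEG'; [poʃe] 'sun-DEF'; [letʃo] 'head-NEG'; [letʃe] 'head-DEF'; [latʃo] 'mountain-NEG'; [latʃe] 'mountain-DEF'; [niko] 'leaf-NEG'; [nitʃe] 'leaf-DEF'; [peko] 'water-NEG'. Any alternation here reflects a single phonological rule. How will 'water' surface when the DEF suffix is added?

[petʃe]

The root 'leaf' surfaces as [niko] and [nitʃe], with a stem-final [k] ~ [tʃ] alternation.
If /tʃ/ were underlying and a rule turned it into [k] before the NEG suffix, 'mountain' would also alternate; but it has [tʃ] in both [latʃo] and [latʃe].
The alternation reflects palatalization before a front vowel: /k/ and /s/ become palato-alveolar [tʃ] and [ʃ] before a front vowel. /k/ is underlying.
From [peko] the stem 'water' is /pek/; before a front vowel this yields [petʃe].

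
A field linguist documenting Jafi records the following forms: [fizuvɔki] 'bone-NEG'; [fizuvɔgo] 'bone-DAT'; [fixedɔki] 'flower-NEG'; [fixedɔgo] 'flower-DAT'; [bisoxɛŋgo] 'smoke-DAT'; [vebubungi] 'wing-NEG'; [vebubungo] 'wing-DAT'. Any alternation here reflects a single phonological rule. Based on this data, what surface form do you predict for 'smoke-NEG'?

[bisoxɛŋgi]

The NEG suffix surfaces as [-gi] and [-ki], depending on the final segment of the stem.
The DAT suffix, which begins with [g], is invariant after every stem; so [g] is not altered by any rule here.
The NEG suffix is therefore /-ki/ underlyingly, with post-nasal voicing: voiceless stops become voiced after a nasal.
After 'smoke', which ends in a nasal, the suffix surfaces as [-gi], giving [bisoxɛŋgi].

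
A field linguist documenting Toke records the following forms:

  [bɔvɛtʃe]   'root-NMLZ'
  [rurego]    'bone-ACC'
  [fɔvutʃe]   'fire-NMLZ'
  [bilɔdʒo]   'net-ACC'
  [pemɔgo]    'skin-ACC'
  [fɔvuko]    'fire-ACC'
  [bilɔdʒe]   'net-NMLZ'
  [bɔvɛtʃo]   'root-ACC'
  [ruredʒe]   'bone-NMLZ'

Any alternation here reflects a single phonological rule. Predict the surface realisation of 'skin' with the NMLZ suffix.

The root 'bone' surfaces as [rurego] and [ruredʒe], with a stem-final [g] ~ [dʒ] alternation.
The stem 'net' ([bilɔdʒo], [bilɔdʒe]) shows [dʒ] unchanged in both environments, so [dʒ] cannot be basic with [g] derived before the ACC suffix.
So /g/ is underlying, and a rule of palatalization before a front vowel — /k/ and /g/ become palato-alveolar [tʃ] and [dʒ] before a front vowel — gives [dʒ].
The one attested form of 'skin', [pemɔgo], shows underlying /pemɔg/. Applying the same rule before a front vowel gives [pemɔdʒe].

[pemɔdʒe]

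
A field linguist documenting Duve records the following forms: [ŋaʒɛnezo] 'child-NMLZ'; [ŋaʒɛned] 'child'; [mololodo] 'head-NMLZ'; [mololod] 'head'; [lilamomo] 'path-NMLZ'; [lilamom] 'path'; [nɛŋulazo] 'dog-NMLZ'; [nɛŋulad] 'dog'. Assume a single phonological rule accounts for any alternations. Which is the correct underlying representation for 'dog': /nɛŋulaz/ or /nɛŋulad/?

/nɛŋulaz/

The stem for 'dog' ends in [z] in [nɛŋulazo] but [d] in [nɛŋulad].
If /d/ were underlying and a rule turned it into [z] before the NMLZ suffix, 'head' would also alternate; but it has [d] in both [mololodo] and [mololod].
So /z/ is underlying, and a rule of word-final hardening — voiced fricatives become stops word-finally — gives [d].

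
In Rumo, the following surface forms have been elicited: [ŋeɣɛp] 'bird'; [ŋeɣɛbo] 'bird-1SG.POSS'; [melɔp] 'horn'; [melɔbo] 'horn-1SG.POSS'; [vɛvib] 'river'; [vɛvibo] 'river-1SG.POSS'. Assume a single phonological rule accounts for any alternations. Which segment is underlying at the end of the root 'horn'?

/p/

The root 'horn' surfaces as [melɔp] and [melɔbo], with a stem-final [p] ~ [b] alternation.
If /b/ were underlying and a rule turned it into [p] in isolation, 'river' would also alternate; but it has [b] in both [vɛvib] and [vɛvibo].
So /p/ is underlying, and a rule of intervocalic voicing — voiceless stops become voiced between vowels — gives [b].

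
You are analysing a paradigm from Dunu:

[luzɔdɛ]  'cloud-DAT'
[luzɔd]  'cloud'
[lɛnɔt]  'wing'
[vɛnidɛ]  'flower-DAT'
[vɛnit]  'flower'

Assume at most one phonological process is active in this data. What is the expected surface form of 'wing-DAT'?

In [vɛnidɛ] and [vɛnit] the final segment of 'flower' alternates: [d] ~ [t].
If /d/ were underlying and a rule turned it into [t] in isolation, 'cloud' would also alternate; but it has [d] in both [luzɔdɛ] and [luzɔd].
Therefore /t/ is basic and [d] is derived by intervocalic voicing (voiceless stops become voiced between vowels).
The one attested form of 'wing', [lɛnɔt], shows underlying /lɛnɔt/. Applying the same rule between vowels gives [lɛnɔdɛ].

[lɛnɔdɛ]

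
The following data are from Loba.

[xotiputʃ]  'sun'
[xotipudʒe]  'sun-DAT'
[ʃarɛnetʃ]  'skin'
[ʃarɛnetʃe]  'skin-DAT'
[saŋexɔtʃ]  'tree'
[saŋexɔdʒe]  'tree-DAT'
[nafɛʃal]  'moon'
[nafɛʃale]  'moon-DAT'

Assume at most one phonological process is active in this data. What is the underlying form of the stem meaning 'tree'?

'tree' shows [tʃ] ~ [dʒ] at the end of the stem ([saŋexɔtʃ] vs [saŋexɔdʒe]).
But 'skin' keeps [tʃ] in both environments ([ʃarɛnetʃ], [ʃarɛnetʃe]), so there is no rule changing /tʃ/ to [dʒ] before the DAT suffix.
So /dʒ/ is underlying, and a rule of word-final obstruent devoicing — voiced obstruents become voiceless word-finally — gives [tʃ].
The underlying form of 'tree' is therefore /saŋexɔdʒ/.

/saŋexɔdʒ/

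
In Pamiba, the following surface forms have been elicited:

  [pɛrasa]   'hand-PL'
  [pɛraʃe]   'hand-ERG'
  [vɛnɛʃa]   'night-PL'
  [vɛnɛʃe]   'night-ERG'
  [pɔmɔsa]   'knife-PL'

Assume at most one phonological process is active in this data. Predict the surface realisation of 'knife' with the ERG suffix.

[pɔmɔʃe]

The root 'hand' surfaces as [pɛrasa] and [pɛraʃe], with a stem-final [s] ~ [ʃ] alternation.
But 'night' keeps [ʃ] in both environments ([vɛnɛʃa], [vɛnɛʃe]), so there is no rule changing /ʃ/ to [s] before the PL suffix.
The underlying segment must be /s/; /s/ becomes palato-alveolar [ʃ] before a front vowel, yielding [ʃ] there.
The one attested form of 'knife', [pɔmɔsa], shows underlying /pɔmɔs/. Applying the same rule before a front vowel gives [pɔmɔʃe].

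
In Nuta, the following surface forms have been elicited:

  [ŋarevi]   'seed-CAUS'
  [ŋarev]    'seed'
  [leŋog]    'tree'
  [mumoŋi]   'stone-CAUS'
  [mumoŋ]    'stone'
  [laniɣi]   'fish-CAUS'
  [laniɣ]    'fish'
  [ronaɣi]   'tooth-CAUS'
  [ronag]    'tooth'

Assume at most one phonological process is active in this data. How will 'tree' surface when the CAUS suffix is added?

In [ronaɣi] and [ronag] the final segment of 'tooth' alternates: [ɣ] ~ [g].
The stem 'fish' ([laniɣi], [laniɣ]) shows [ɣ] unchanged in both environments, so [ɣ] cannot be basic with [g] derived in isolation.
Therefore /g/ is basic and [ɣ] is derived by intervocalic spirantization (voiced stops become fricatives between vowels).
The one attested form of 'tree', [leŋog], shows underlying /leŋog/. Applying the same rule between vowels gives [leŋoɣi].

[leŋoɣi]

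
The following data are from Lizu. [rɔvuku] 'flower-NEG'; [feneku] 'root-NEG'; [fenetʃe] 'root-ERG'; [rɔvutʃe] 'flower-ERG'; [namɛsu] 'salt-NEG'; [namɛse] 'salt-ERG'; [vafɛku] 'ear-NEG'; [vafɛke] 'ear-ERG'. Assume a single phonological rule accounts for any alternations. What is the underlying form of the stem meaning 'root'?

The root 'root' surfaces as [feneku] and [fenetʃe], with a stem-final [k] ~ [tʃ] alternation.
But 'ear' keeps [k] in both environments ([vafɛku], [vafɛke]), so there is no rule changing /k/ to [tʃ] before the ERG suffix.
The alternation reflects depalatalization: palato-alveolar /tʃ/ becomes [k] when no front vowel follows. /tʃ/ is underlying.
Hence 'root' is /fenetʃ/ underlyingly.

/fenetʃ/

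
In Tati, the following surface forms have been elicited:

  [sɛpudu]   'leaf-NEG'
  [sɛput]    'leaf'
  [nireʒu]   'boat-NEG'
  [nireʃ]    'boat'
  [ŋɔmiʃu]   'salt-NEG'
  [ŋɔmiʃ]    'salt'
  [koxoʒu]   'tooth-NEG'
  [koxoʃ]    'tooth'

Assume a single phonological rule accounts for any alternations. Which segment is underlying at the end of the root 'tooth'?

In [koxoʒu] and [koxoʃ] the final segment of 'tooth' alternates: [ʒ] ~ [ʃ].
But 'salt' keeps [ʃ] in both environments ([ŋɔmiʃu], [ŋɔmiʃ]), so there is no rule changing /ʃ/ to [ʒ] before the NEG suffix.
The underlying segment must be /ʒ/; voiced obstruents become voiceless word-finally, yielding [ʃ] there.

/ʒ/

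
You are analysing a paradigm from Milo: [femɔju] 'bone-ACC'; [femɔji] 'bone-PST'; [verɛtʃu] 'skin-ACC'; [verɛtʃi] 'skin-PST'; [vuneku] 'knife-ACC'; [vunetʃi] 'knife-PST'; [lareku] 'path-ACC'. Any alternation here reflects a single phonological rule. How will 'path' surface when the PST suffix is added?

[laretʃi]

'knife' shows [k] ~ [tʃ] at the end of the stem ([vuneku] vs [vunetʃi]).
Compare 'skin', with invariant [tʃ] in [verɛtʃu] and [verɛtʃi]: an analysis with underlying /tʃ/ and a rule producing [k] before the ACC suffix would wrongly predict alternation here too.
So /k/ is underlying, and a rule of palatalization before a front vowel — /k/ becomes palato-alveolar [tʃ] before a front vowel — gives [tʃ].
The one attested form of 'path', [lareku], shows underlying /larek/. Applying the same rule before a front vowel gives [laretʃi].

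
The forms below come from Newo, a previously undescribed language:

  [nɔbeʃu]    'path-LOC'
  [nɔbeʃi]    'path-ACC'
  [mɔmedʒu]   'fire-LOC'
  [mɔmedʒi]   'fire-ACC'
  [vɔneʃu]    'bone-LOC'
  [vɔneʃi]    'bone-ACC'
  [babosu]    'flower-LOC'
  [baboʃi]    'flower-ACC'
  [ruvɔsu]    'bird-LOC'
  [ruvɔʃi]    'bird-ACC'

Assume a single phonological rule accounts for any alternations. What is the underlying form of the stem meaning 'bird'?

/ruvɔs/

The stem for 'bird' ends in [s] in [ruvɔsu] but [ʃ] in [ruvɔʃi].
If /ʃ/ were underlying and a rule turned it into [s] before the LOC suffix, 'path' would also alternate; but it has [ʃ] in both [nɔbeʃu] and [nɔbeʃi].
Therefore /s/ is basic and [ʃ] is derived by palatalization before a front vowel (/s/ becomes palato-alveolar [ʃ] before a front vowel).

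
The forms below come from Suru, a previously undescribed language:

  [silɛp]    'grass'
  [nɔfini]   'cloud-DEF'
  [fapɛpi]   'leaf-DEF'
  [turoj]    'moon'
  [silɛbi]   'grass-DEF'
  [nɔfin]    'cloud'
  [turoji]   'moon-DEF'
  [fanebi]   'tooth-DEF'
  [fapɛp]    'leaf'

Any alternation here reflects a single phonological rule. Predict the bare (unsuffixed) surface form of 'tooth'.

[fanep]

The root 'grass' surfaces as [silɛp] and [silɛbi], with a stem-final [p] ~ [b] alternation.
But 'leaf' keeps [p] in both environments ([fapɛp], [fapɛpi]), so there is no rule changing /p/ to [b] before the DEF suffix.
The underlying segment must be /b/; voiced obstruents become voiceless word-finally, yielding [p] there.
The one attested form of 'tooth', [fanebi], shows underlying /faneb/. Applying the same rule word-finally gives [fanep].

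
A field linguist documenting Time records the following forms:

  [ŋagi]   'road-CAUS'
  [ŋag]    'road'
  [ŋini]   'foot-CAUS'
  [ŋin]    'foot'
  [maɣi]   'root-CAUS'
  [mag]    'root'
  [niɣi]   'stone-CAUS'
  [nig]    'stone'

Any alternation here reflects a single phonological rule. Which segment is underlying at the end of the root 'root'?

'root' shows [ɣ] ~ [g] at the end of the stem ([maɣi] vs [mag]).
Compare 'road', with invariant [g] in [ŋagi] and [ŋag]: an analysis with underlying /g/ and a rule producing [ɣ] before the CAUS suffix would wrongly predict alternation here too.
So /ɣ/ is underlying, and a rule of word-final hardening — voiced fricatives become stops word-finally — gives [g].

/ɣ/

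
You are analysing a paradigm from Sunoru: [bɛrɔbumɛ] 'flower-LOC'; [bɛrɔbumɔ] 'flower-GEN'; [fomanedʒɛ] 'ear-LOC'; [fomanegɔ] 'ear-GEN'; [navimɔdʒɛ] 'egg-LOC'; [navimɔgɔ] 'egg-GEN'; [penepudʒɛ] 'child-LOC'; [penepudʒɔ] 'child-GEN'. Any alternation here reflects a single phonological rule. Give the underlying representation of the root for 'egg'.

The stem for 'egg' ends in [dʒ] in [navimɔdʒɛ] but [g] in [navimɔgɔ].
If /dʒ/ were underlying and a rule turned it into [g] before the GEN suffix, 'child' would also alternate; but it has [dʒ] in both [penepudʒɛ] and [penepudʒɔ].
So /g/ is underlying, and a rule of palatalization before a front vowel — /g/ becomes palato-alveolar [dʒ] before a front vowel — gives [dʒ].

/navimɔg/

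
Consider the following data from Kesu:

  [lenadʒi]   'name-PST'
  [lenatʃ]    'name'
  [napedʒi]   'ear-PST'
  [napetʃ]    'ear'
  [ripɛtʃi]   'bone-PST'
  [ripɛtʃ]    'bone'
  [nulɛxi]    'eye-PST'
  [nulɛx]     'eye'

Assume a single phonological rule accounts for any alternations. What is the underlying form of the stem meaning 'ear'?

The root 'ear' surfaces as [napedʒi] and [napetʃ], with a stem-final [dʒ] ~ [tʃ] alternation.
Compare 'bone', with invariant [tʃ] in [ripɛtʃi] and [ripɛtʃ]: an analysis with underlying /tʃ/ and a rule producing [dʒ] before the PST suffix would wrongly predict alternation here too.
So /dʒ/ is underlying, and a rule of word-final obstruent devoicing — voiced obstruents become voiceless word-finally — gives [tʃ].

/napedʒ/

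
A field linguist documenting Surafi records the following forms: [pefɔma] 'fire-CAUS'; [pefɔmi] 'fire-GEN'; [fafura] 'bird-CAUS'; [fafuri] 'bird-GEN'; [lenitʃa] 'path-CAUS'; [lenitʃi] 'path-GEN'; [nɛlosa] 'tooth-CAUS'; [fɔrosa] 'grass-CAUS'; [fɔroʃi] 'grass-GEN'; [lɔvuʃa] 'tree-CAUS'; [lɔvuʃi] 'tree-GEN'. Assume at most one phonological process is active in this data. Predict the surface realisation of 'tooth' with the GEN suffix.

[nɛloʃi]

The stem for 'grass' ends in [s] in [fɔrosa] but [ʃ] in [fɔroʃi].
But 'tree' keeps [ʃ] in both environments ([lɔvuʃa], [lɔvuʃi]), so there is no rule changing /ʃ/ to [s] before the CAUS suffix.
The alternation reflects palatalization before a front vowel: /s/ becomes palato-alveolar [ʃ] before a front vowel. /s/ is underlying.
From [nɛlosa] the stem 'tooth' is /nɛlos/; before a front vowel this yields [nɛloʃi].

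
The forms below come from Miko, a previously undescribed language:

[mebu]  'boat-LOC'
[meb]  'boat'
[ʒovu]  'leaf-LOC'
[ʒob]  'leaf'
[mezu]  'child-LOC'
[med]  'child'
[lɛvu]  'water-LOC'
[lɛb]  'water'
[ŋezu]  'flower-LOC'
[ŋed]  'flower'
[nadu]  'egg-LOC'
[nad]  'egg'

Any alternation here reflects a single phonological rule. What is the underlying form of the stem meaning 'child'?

The stem for 'child' ends in [z] in [mezu] but [d] in [med].
The stem 'egg' ([nadu], [nad]) shows [d] unchanged in both environments, so [d] cannot be basic with [z] derived before the LOC suffix.
Therefore /z/ is basic and [d] is derived by word-final hardening (voiced fricatives become stops word-finally).

/mez/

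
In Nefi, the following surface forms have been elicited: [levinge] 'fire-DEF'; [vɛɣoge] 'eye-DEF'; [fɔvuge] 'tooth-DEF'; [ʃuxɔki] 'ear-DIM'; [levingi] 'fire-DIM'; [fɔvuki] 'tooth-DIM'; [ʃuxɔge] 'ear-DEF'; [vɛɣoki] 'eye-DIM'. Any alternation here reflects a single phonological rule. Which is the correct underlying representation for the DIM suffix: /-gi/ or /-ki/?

/-ki/

The DIM morpheme has two allomorphs, [-gi] and [-ki].
The DEF suffix, which begins with [g], is invariant after every stem; so [g] is not altered by any rule here.
So the underlying form is /-ki/, and voiceless stops become voiced after a nasal.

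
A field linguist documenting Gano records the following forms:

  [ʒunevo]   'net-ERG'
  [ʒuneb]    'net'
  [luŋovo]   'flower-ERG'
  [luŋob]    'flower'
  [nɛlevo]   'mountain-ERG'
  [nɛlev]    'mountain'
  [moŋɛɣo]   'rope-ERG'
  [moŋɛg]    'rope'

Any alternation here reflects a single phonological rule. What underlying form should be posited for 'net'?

/ʒuneb/

The root 'net' surfaces as [ʒunevo] and [ʒuneb], with a stem-final [v] ~ [b] alternation.
But 'mountain' keeps [v] in both environments ([nɛlevo], [nɛlev]), so there is no rule changing /v/ to [b] in isolation.
The underlying segment must be /b/; voiced stops become fricatives between vowels, yielding [v] there.
The underlying form of 'net' is therefore /ʒuneb/.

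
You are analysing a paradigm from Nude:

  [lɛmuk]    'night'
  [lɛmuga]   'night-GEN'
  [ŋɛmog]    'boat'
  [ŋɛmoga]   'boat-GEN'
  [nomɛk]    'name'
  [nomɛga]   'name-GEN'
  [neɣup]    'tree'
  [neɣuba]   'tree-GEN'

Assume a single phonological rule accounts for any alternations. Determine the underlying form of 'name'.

/nomɛk/

In [nomɛk] and [nomɛga] the final segment of 'name' alternates: [k] ~ [g].
If /g/ were underlying and a rule turned it into [k] in isolation, 'boat' would also alternate; but it has [g] in both [ŋɛmog] and [ŋɛmoga].
The alternation reflects intervocalic voicing: voiceless stops become voiced between vowels. /k/ is underlying.
Hence 'name' is /nomɛk/ underlyingly.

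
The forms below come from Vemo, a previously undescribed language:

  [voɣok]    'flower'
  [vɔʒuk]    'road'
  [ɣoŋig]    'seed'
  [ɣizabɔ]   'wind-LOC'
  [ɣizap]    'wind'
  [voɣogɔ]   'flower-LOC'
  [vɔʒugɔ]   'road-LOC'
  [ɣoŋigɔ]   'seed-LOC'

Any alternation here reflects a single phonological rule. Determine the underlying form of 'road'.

/vɔʒuk/

The root 'road' surfaces as [vɔʒugɔ] and [vɔʒuk], with a stem-final [g] ~ [k] alternation.
The stem 'seed' ([ɣoŋigɔ], [ɣoŋig]) shows [g] unchanged in both environments, so [g] cannot be basic with [k] derived in isolation.
So /k/ is underlying, and a rule of intervocalic voicing — voiceless stops become voiced between vowels — gives [g].
Hence 'road' is /vɔʒuk/ underlyingly.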